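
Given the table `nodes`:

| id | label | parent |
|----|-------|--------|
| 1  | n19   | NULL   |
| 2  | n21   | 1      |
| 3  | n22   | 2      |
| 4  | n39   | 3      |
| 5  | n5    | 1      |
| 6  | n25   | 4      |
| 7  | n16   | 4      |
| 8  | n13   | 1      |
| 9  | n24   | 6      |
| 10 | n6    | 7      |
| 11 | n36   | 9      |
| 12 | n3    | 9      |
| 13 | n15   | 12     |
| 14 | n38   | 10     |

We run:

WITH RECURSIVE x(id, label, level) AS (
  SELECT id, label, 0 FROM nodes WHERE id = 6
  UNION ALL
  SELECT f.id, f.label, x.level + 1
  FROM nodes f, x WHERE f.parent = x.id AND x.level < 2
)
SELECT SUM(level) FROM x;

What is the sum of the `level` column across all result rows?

5

Base: id=6 (n25) at level 0.
Iteration 1: rows with parent in {6} -> n24 (id 9, level 1).
Iteration 2: rows with parent in {9} -> n36 (id 11, level 2), n3 (id 12, level 2).
Iteration 3: level < 2 fails for all current rows; recursion stops.
SUM(level) = 0 + 1 + 2 + 2 = 5.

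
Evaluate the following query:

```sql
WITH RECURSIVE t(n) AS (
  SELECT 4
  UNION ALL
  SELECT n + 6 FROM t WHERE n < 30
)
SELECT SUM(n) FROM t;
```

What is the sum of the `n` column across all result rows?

114

Base: n=4.
Iteration 1: 4 < 30 holds -> n = 4 + 6 = 10.
Iteration 2: 10 < 30 holds -> n = 10 + 6 = 16.
Iteration 3: 16 < 30 holds -> n = 16 + 6 = 22.
Iteration 4: 22 < 30 holds -> n = 22 + 6 = 28.
Iteration 5: 28 < 30 holds -> n = 28 + 6 = 34.
Iteration 6: 34 < 30 fails; recursion stops.
SUM(n) = 4 + 10 + 16 + 22 + 28 + 34 = 114.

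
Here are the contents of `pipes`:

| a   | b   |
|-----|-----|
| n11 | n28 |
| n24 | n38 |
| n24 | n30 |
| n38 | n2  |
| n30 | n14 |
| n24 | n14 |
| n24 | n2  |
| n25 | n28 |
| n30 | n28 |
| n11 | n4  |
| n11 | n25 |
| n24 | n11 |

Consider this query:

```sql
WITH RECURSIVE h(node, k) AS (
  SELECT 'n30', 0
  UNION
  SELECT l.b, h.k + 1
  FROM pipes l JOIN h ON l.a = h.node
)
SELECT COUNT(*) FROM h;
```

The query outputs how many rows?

Base: (n30, k=0).
Iteration 1: edges from {n30} -> (n14, k=1), (n28, k=1).
Iteration 2: no outgoing edges from {n14,n28}; recursion stops.
Total rows emitted: 3.

3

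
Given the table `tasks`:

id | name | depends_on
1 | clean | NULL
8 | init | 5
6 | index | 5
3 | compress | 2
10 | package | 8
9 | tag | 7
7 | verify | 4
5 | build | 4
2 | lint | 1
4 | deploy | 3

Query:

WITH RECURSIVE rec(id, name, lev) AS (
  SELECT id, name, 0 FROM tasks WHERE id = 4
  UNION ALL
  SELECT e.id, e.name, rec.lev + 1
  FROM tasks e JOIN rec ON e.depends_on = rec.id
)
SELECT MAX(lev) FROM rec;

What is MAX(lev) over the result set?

3

Base: id=4 (deploy) at lev 0.
Iteration 1: rows with depends_on in {4} -> build (id 5, lev 1), verify (id 7, lev 1).
Iteration 2: rows with depends_on in {5,7} -> index (id 6, lev 2), init (id 8, lev 2), tag (id 9, lev 2).
Iteration 3: rows with depends_on in {6,8,9} -> package (id 10, lev 3).
Iteration 4: no rows with depends_on in {10}; recursion stops.
lev values: 0, 1, 1, 2, 2, 2, 3; the maximum is 3.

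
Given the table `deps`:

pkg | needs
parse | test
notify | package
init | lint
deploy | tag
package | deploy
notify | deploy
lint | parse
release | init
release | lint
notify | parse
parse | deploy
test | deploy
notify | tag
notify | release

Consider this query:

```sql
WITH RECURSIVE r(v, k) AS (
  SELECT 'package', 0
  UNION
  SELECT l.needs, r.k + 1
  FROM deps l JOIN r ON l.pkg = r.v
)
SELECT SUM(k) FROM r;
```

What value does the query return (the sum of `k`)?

Base: (package, k=0).
Iteration 1: edges from {package} -> (deploy, k=1).
Iteration 2: edges from {deploy} -> (tag, k=2).
Iteration 3: no outgoing edges from {tag}; recursion stops.
SUM(k) = 0 + 1 + 2 = 3.

3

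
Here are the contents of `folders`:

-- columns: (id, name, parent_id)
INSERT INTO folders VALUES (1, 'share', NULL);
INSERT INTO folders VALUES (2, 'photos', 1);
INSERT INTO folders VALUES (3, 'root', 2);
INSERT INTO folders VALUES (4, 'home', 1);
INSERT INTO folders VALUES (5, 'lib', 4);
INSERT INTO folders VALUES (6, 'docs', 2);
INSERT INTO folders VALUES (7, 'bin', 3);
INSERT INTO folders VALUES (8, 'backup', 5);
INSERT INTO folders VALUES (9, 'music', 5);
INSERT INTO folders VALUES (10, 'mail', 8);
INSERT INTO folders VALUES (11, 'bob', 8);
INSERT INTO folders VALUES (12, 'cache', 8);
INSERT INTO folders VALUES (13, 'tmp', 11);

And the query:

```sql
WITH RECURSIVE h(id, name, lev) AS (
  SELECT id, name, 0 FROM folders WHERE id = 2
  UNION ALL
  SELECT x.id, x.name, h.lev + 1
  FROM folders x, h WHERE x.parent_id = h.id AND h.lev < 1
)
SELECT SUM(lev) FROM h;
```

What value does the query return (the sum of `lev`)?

Base: id=2 (photos) at lev 0.
Iteration 1: rows with parent_id in {2} -> root (id 3, lev 1), docs (id 6, lev 1).
Iteration 2: lev < 1 fails for all current rows; recursion stops.
SUM(lev) = 0 + 1 + 1 = 2.

2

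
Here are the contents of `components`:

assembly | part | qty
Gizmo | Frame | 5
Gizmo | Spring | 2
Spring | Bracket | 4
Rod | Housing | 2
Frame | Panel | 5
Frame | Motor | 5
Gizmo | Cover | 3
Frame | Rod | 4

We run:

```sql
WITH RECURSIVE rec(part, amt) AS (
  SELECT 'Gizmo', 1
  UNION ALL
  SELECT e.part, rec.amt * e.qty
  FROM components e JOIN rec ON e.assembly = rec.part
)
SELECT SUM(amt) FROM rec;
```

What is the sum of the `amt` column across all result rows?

Base: (Gizmo, amt=1).
Iteration 1: components of {Gizmo} -> Cover = 1*3 = 3, Frame = 1*5 = 5, Spring = 1*2 = 2.
Iteration 2: components of {Cover,Frame,Spring} -> Bracket = 2*4 = 8, Motor = 5*5 = 25, Panel = 5*5 = 25, Rod = 5*4 = 20.
Iteration 3: components of {Bracket,Motor,Panel,Rod} -> Housing = 20*2 = 40.
Iteration 4: no further components; recursion stops.
SUM(amt) = 1 + 2 + 5 + 3 + 8 + 20 + 25 + 25 + 40 = 129.

129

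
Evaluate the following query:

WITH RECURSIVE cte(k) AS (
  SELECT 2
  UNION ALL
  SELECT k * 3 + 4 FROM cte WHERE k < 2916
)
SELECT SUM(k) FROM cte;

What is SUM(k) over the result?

13104

Base: k=2.
Iteration 1: 2 < 2916 holds -> k = 2 * 3 + 4 = 10.
Iteration 2: 10 < 2916 holds -> k = 10 * 3 + 4 = 34.
Iteration 3: 34 < 2916 holds -> k = 34 * 3 + 4 = 106.
Iteration 4: 106 < 2916 holds -> k = 106 * 3 + 4 = 322.
Iteration 5: 322 < 2916 holds -> k = 322 * 3 + 4 = 970.
Iteration 6: 970 < 2916 holds -> k = 970 * 3 + 4 = 2914.
Iteration 7: 2914 < 2916 holds -> k = 2914 * 3 + 4 = 8746.
Iteration 8: 8746 < 2916 fails; recursion stops.
SUM(k) = 2 + 10 + 34 + 106 + 322 + 970 + 2914 + 8746 = 13104.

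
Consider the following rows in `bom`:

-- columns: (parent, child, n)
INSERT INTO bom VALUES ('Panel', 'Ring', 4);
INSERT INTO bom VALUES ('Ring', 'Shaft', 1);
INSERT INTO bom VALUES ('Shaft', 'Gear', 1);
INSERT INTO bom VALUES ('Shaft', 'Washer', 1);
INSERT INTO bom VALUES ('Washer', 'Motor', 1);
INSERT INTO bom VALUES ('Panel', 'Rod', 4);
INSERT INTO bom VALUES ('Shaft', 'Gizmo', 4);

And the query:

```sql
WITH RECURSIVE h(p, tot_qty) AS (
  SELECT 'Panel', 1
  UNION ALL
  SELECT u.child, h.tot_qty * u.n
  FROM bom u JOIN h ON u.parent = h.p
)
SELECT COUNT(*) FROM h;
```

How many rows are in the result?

Base: (Panel, tot_qty=1).
Iteration 1: components of {Panel} -> Ring = 1*4 = 4, Rod = 1*4 = 4.
Iteration 2: components of {Ring,Rod} -> Shaft = 4*1 = 4.
Iteration 3: components of {Shaft} -> Gear = 4*1 = 4, Gizmo = 4*4 = 16, Washer = 4*1 = 4.
Iteration 4: components of {Gear,Gizmo,Washer} -> Motor = 4*1 = 4.
Iteration 5: no further components; recursion stops.
Total rows emitted: 8.

8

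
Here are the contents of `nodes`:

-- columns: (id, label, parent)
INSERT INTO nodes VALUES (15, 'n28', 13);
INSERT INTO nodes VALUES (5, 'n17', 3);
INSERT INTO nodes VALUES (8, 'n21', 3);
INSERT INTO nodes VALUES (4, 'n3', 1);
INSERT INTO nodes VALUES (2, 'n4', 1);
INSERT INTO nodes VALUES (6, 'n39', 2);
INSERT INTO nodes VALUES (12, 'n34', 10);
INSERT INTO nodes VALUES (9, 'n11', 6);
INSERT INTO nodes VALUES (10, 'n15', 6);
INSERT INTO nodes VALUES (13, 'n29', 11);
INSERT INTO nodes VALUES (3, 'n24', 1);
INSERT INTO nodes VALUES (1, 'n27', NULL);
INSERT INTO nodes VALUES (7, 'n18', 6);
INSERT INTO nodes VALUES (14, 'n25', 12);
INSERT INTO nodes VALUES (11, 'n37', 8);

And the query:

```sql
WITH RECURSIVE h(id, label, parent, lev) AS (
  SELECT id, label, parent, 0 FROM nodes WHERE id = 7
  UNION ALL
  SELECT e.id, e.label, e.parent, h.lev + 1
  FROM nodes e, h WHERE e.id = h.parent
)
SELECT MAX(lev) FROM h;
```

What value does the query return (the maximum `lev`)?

Base: id=7 (n18), parent=6, lev 0.
Iteration 1: join on id=6 -> n39 (id 6, parent=2, lev 1).
Iteration 2: join on id=2 -> n4 (id 2, parent=1, lev 2).
Iteration 3: join on id=1 -> n27 (id 1, parent=NULL, lev 3).
Iteration 4: parent is NULL; no match; recursion stops.
lev values: 0, 1, 2, 3; the maximum is 3.

3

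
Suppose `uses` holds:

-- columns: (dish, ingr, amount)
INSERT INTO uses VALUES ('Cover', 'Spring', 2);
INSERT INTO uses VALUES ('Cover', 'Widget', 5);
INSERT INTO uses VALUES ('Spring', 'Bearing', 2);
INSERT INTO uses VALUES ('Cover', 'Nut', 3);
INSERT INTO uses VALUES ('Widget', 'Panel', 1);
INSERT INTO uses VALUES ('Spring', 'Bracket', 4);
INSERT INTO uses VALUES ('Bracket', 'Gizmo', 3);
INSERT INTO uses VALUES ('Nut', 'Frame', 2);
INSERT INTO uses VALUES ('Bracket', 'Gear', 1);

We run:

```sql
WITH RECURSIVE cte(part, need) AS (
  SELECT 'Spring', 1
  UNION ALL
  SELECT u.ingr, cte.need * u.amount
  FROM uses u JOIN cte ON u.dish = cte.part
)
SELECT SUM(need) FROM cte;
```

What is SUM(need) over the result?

Base: (Spring, need=1).
Iteration 1: components of {Spring} -> Bearing = 1*2 = 2, Bracket = 1*4 = 4.
Iteration 2: components of {Bearing,Bracket} -> Gear = 4*1 = 4, Gizmo = 4*3 = 12.
Iteration 3: no further components; recursion stops.
SUM(need) = 1 + 2 + 4 + 12 + 4 = 23.

23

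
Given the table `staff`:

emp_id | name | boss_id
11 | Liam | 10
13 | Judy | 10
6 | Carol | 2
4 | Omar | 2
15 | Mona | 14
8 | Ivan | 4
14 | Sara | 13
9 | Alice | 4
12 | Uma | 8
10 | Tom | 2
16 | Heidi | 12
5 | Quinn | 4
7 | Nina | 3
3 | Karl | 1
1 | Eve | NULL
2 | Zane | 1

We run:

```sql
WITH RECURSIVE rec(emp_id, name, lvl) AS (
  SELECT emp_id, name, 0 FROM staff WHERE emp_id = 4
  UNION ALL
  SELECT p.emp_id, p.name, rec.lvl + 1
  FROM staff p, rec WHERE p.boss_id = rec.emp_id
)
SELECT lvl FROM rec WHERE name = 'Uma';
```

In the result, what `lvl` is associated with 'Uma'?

Base: emp_id=4 (Omar) at lvl 0.
Iteration 1: rows with boss_id in {4} -> Quinn (id 5, lvl 1), Ivan (id 8, lvl 1), Alice (id 9, lvl 1).
Iteration 2: rows with boss_id in {5,8,9} -> Uma (id 12, lvl 2).
Iteration 3: rows with boss_id in {12} -> Heidi (id 16, lvl 3).
Iteration 4: no rows with boss_id in {16}; recursion stops.

2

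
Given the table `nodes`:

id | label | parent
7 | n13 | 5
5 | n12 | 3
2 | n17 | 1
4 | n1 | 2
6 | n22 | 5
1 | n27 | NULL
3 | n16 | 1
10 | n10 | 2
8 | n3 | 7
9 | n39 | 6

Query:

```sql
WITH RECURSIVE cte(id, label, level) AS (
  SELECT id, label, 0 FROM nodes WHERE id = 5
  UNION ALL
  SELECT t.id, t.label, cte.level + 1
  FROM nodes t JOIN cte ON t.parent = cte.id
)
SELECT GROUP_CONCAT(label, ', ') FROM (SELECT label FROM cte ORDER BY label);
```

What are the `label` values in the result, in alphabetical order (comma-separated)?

Base: id=5 (n12) at level 0.
Iteration 1: rows with parent in {5} -> n22 (id 6, level 1), n13 (id 7, level 1).
Iteration 2: rows with parent in {6,7} -> n3 (id 8, level 2), n39 (id 9, level 2).
Iteration 3: no rows with parent in {8,9}; recursion stops.

n12, n13, n22, n3, n39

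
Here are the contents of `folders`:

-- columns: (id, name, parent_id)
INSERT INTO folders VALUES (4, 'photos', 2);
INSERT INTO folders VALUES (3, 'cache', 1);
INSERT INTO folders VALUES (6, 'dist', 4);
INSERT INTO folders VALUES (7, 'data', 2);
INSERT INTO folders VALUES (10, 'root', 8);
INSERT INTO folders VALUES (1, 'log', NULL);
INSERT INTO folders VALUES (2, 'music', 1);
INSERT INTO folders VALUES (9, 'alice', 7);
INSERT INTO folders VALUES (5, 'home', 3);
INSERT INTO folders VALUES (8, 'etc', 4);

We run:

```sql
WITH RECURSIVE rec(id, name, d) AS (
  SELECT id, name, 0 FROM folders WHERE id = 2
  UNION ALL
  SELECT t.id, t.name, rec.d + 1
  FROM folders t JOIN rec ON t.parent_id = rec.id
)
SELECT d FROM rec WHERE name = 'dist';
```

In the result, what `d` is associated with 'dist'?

Base: id=2 (music) at d 0.
Iteration 1: rows with parent_id in {2} -> photos (id 4, d 1), data (id 7, d 1).
Iteration 2: rows with parent_id in {4,7} -> dist (id 6, d 2), etc (id 8, d 2), alice (id 9, d 2).
Iteration 3: rows with parent_id in {6,8,9} -> root (id 10, d 3).
Iteration 4: no rows with parent_id in {10}; recursion stops.

2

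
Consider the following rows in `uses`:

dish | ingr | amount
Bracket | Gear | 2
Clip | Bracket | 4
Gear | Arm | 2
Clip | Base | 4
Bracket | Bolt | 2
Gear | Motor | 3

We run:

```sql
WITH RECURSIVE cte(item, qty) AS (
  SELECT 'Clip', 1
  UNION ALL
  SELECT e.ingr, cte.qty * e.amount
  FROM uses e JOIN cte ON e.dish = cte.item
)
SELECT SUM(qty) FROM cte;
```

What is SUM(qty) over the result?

65

Base: (Clip, qty=1).
Iteration 1: components of {Clip} -> Base = 1*4 = 4, Bracket = 1*4 = 4.
Iteration 2: components of {Base,Bracket} -> Bolt = 4*2 = 8, Gear = 4*2 = 8.
Iteration 3: components of {Bolt,Gear} -> Arm = 8*2 = 16, Motor = 8*3 = 24.
Iteration 4: no further components; recursion stops.
SUM(qty) = 1 + 4 + 4 + 8 + 8 + 16 + 24 = 65.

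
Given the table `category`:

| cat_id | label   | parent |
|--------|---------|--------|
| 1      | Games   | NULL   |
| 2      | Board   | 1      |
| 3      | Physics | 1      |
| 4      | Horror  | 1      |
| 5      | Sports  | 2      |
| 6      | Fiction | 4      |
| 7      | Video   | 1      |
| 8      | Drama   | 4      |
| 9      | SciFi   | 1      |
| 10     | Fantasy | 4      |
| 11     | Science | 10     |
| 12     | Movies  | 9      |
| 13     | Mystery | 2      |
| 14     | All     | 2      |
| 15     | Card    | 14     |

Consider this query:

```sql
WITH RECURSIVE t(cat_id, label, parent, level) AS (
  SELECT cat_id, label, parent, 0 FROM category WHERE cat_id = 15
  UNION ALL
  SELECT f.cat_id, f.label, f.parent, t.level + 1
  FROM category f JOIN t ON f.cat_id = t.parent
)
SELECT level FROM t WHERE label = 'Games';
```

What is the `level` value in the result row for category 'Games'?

Base: cat_id=15 (Card), parent=14, level 0.
Iteration 1: join on cat_id=14 -> All (id 14, parent=2, level 1).
Iteration 2: join on cat_id=2 -> Board (id 2, parent=1, level 2).
Iteration 3: join on cat_id=1 -> Games (id 1, parent=NULL, level 3).
Iteration 4: parent is NULL; no match; recursion stops.

3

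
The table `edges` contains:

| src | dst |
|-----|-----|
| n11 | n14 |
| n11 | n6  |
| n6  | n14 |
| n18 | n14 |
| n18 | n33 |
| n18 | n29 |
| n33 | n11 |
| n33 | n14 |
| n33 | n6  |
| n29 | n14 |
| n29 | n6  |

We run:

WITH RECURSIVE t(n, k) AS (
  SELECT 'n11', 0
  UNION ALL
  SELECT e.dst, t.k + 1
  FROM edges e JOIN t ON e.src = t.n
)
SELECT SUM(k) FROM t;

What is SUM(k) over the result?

4

Base: (n11, k=0).
Iteration 1: edges from {n11} -> (n14, k=1), (n6, k=1).
Iteration 2: edges from {n14,n6} -> (n14, k=2).
Iteration 3: no outgoing edges from {n14}; recursion stops.
SUM(k) = 0 + 1 + 1 + 2 = 4.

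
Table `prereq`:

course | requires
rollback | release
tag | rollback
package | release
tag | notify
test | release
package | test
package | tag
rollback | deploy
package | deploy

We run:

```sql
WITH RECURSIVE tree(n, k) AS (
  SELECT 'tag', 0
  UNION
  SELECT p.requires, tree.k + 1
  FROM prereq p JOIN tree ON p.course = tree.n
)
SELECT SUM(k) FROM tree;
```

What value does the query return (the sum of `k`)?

Base: (tag, k=0).
Iteration 1: edges from {tag} -> (notify, k=1), (rollback, k=1).
Iteration 2: edges from {notify,rollback} -> (deploy, k=2), (release, k=2).
Iteration 3: no outgoing edges from {deploy,release}; recursion stops.
SUM(k) = 0 + 1 + 1 + 2 + 2 = 6.

6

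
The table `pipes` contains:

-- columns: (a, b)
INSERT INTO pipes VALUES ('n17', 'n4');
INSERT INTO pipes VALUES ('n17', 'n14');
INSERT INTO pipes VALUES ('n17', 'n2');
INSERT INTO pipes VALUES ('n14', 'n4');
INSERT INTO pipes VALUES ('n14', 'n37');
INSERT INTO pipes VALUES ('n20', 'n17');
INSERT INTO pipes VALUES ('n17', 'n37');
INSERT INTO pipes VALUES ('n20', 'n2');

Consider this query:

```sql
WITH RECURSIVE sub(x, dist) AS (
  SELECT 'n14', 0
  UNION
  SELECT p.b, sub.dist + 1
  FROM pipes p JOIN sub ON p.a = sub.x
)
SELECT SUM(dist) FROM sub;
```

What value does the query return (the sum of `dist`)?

Base: (n14, dist=0).
Iteration 1: edges from {n14} -> (n37, dist=1), (n4, dist=1).
Iteration 2: no outgoing edges from {n37,n4}; recursion stops.
SUM(dist) = 0 + 1 + 1 = 2.

2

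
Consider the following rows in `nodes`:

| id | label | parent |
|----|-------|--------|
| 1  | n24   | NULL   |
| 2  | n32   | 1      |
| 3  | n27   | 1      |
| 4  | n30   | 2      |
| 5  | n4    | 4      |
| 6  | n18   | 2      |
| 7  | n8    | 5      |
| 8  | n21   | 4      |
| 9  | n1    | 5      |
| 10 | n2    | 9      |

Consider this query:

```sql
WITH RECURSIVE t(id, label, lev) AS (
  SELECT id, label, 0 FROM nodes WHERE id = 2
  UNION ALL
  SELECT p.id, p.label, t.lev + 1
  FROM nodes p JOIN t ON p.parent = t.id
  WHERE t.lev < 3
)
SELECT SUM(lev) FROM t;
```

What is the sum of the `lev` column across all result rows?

12

Base: id=2 (n32) at lev 0.
Iteration 1: rows with parent in {2} -> n30 (id 4, lev 1), n18 (id 6, lev 1).
Iteration 2: rows with parent in {4,6} -> n4 (id 5, lev 2), n21 (id 8, lev 2).
Iteration 3: rows with parent in {5,8} -> n8 (id 7, lev 3), n1 (id 9, lev 3).
Iteration 4: lev < 3 fails for all current rows; recursion stops.
SUM(lev) = 0 + 1 + 1 + 2 + 2 + 3 + 3 = 12.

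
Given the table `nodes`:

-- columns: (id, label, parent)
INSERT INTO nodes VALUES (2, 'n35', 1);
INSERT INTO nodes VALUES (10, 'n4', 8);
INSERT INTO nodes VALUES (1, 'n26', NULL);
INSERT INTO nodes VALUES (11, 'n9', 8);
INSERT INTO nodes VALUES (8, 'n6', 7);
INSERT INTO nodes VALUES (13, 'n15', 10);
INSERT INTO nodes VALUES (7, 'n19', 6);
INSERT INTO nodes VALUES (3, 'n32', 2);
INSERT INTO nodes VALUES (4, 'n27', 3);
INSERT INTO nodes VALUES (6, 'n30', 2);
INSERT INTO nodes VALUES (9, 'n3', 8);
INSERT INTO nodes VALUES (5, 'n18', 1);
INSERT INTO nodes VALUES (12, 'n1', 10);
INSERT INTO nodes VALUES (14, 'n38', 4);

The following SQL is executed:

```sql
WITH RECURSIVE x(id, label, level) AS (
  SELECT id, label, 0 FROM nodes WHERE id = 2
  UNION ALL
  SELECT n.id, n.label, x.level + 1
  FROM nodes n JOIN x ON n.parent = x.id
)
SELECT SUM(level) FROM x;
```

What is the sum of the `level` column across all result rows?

34

Base: id=2 (n35) at level 0.
Iteration 1: rows with parent in {2} -> n32 (id 3, level 1), n30 (id 6, level 1).
Iteration 2: rows with parent in {3,6} -> n27 (id 4, level 2), n19 (id 7, level 2).
Iteration 3: rows with parent in {4,7} -> n6 (id 8, level 3), n38 (id 14, level 3).
Iteration 4: rows with parent in {8,14} -> n3 (id 9, level 4), n4 (id 10, level 4), n9 (id 11, level 4).
Iteration 5: rows with parent in {9,10,11} -> n1 (id 12, level 5), n15 (id 13, level 5).
Iteration 6: no rows with parent in {12,13}; recursion stops.
SUM(level) = 0 + 1 + 1 + 2 + 2 + 3 + 3 + 4 + 4 + 4 + 5 + 5 = 34.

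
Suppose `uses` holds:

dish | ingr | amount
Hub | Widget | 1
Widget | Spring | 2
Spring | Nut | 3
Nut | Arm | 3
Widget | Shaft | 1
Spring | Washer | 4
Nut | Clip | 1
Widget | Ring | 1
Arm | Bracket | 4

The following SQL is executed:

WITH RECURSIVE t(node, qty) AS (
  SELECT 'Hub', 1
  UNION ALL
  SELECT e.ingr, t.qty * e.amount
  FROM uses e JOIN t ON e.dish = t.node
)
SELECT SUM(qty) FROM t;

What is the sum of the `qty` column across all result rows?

Base: (Hub, qty=1).
Iteration 1: components of {Hub} -> Widget = 1*1 = 1.
Iteration 2: components of {Widget} -> Ring = 1*1 = 1, Shaft = 1*1 = 1, Spring = 1*2 = 2.
Iteration 3: components of {Ring,Shaft,Spring} -> Nut = 2*3 = 6, Washer = 2*4 = 8.
Iteration 4: components of {Nut,Washer} -> Arm = 6*3 = 18, Clip = 6*1 = 6.
Iteration 5: components of {Arm,Clip} -> Bracket = 18*4 = 72.
Iteration 6: no further components; recursion stops.
SUM(qty) = 1 + 1 + 2 + 1 + 1 + 6 + 8 + 18 + 6 + 72 = 116.

116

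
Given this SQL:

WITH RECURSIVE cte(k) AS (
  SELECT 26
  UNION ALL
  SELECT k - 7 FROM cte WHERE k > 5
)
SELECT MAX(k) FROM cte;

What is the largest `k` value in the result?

26

Base: k=26.
Iteration 1: 26 > 5 holds -> k = 26 - 7 = 19.
Iteration 2: 19 > 5 holds -> k = 19 - 7 = 12.
Iteration 3: 12 > 5 holds -> k = 12 - 7 = 5.
Iteration 4: 5 > 5 fails; recursion stops.
k values: 26, 19, 12, 5; the maximum is 26.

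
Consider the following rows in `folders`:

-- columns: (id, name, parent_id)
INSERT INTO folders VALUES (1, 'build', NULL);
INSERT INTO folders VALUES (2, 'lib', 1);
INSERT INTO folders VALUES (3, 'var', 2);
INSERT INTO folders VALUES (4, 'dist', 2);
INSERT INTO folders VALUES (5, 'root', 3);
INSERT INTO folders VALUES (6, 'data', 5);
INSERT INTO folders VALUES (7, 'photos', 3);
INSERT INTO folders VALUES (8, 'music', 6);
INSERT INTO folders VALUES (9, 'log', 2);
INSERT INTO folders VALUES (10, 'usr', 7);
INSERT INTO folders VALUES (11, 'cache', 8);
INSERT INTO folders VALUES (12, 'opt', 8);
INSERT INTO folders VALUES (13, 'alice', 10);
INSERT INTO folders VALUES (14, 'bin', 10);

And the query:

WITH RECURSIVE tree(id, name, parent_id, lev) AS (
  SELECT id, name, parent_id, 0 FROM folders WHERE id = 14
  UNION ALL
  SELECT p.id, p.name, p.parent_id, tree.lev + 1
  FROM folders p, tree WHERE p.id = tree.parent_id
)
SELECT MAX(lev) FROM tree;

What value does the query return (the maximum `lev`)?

5

Base: id=14 (bin), parent_id=10, lev 0.
Iteration 1: join on id=10 -> usr (id 10, parent_id=7, lev 1).
Iteration 2: join on id=7 -> photos (id 7, parent_id=3, lev 2).
Iteration 3: join on id=3 -> var (id 3, parent_id=2, lev 3).
Iteration 4: join on id=2 -> lib (id 2, parent_id=1, lev 4).
Iteration 5: join on id=1 -> build (id 1, parent_id=NULL, lev 5).
Iteration 6: parent_id is NULL; no match; recursion stops.
lev values: 0, 1, 2, 3, 4, 5; the maximum is 5.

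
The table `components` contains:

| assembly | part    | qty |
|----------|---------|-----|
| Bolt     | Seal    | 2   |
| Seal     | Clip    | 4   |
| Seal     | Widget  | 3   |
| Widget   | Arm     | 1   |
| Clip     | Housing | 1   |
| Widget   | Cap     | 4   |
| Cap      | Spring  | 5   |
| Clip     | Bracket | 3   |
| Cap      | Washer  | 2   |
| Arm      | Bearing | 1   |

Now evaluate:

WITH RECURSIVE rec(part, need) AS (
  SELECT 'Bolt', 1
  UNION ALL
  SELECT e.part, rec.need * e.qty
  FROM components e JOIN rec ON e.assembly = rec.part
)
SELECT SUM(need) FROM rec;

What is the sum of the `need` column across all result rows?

Base: (Bolt, need=1).
Iteration 1: components of {Bolt} -> Seal = 1*2 = 2.
Iteration 2: components of {Seal} -> Clip = 2*4 = 8, Widget = 2*3 = 6.
Iteration 3: components of {Clip,Widget} -> Arm = 6*1 = 6, Bracket = 8*3 = 24, Cap = 6*4 = 24, Housing = 8*1 = 8.
Iteration 4: components of {Arm,Bracket,Cap,Housing} -> Bearing = 6*1 = 6, Spring = 24*5 = 120, Washer = 24*2 = 48.
Iteration 5: no further components; recursion stops.
SUM(need) = 1 + 2 + 8 + 6 + 8 + 24 + 6 + 24 + 6 + 120 + 48 = 253.

253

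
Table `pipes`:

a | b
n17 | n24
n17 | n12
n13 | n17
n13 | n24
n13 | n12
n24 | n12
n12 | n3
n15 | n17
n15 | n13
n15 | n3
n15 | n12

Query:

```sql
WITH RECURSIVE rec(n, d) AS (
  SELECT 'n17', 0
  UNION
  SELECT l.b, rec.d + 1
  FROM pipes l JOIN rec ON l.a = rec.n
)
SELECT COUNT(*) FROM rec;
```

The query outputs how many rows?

6

Base: (n17, d=0).
Iteration 1: edges from {n17} -> (n12, d=1), (n24, d=1).
Iteration 2: edges from {n12,n24} -> (n12, d=2), (n3, d=2).
Iteration 3: edges from {n12,n3} -> (n3, d=3).
Iteration 4: no outgoing edges from {n3}; recursion stops.
Total rows emitted: 6.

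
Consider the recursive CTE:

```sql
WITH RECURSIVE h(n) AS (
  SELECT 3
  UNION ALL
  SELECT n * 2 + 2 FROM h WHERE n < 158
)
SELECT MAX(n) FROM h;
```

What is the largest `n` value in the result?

Base: n=3.
Iteration 1: 3 < 158 holds -> n = 3 * 2 + 2 = 8.
Iteration 2: 8 < 158 holds -> n = 8 * 2 + 2 = 18.
Iteration 3: 18 < 158 holds -> n = 18 * 2 + 2 = 38.
Iteration 4: 38 < 158 holds -> n = 38 * 2 + 2 = 78.
Iteration 5: 78 < 158 holds -> n = 78 * 2 + 2 = 158.
Iteration 6: 158 < 158 fails; recursion stops.
n values: 3, 8, 18, 38, 78, 158; the maximum is 158.

158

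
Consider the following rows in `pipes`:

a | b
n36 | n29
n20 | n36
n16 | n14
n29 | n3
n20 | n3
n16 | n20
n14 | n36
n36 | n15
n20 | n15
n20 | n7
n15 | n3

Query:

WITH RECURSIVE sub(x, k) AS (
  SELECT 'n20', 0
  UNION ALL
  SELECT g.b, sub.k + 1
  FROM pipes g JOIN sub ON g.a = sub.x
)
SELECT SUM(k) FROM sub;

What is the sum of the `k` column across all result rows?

Base: (n20, k=0).
Iteration 1: edges from {n20} -> (n15, k=1), (n3, k=1), (n36, k=1), (n7, k=1).
Iteration 2: edges from {n15,n3,n36,n7} -> (n15, k=2), (n29, k=2), (n3, k=2).
Iteration 3: edges from {n15,n29,n3} -> (n3, k=3) x2. [UNION ALL keeps all 2 new rows, including repeats]
Iteration 4: no outgoing edges from {n3}; recursion stops.
SUM(k) = 0 + 1 + 1 + 1 + 1 + 2 + 2 + 2 + 3 + 3 = 16.

16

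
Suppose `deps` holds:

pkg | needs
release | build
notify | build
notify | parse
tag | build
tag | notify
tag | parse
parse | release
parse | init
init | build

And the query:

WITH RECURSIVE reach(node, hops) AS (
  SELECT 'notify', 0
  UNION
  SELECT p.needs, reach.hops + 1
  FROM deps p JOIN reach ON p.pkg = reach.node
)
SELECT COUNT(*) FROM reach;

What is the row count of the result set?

Base: (notify, hops=0).
Iteration 1: edges from {notify} -> (build, hops=1), (parse, hops=1).
Iteration 2: edges from {build,parse} -> (init, hops=2), (release, hops=2).
Iteration 3: edges from {init,release} -> (build, hops=3). [UNION drops 1 duplicate row(s)]
Iteration 4: no outgoing edges from {build}; recursion stops.
Total rows emitted: 6.

6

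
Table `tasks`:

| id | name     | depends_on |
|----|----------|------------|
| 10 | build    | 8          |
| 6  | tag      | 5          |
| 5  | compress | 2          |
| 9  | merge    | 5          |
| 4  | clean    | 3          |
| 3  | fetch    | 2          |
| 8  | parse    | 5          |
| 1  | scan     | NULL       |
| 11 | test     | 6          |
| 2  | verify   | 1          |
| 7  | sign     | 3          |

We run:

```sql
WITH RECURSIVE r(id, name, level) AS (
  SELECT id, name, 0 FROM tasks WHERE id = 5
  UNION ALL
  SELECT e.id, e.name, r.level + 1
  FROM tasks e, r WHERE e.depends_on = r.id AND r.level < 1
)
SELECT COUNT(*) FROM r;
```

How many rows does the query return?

Base: id=5 (compress) at level 0.
Iteration 1: rows with depends_on in {5} -> tag (id 6, level 1), parse (id 8, level 1), merge (id 9, level 1).
Iteration 2: level < 1 fails for all current rows; recursion stops.
Total rows emitted: 4.

4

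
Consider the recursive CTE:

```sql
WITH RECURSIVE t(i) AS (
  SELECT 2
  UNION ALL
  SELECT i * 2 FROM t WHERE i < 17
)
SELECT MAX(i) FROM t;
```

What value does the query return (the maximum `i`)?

32

Base: i=2.
Iteration 1: 2 < 17 holds -> i = 2 * 2 = 4.
Iteration 2: 4 < 17 holds -> i = 4 * 2 = 8.
Iteration 3: 8 < 17 holds -> i = 8 * 2 = 16.
Iteration 4: 16 < 17 holds -> i = 16 * 2 = 32.
Iteration 5: 32 < 17 fails; recursion stops.
i values: 2, 4, 8, 16, 32; the maximum is 32.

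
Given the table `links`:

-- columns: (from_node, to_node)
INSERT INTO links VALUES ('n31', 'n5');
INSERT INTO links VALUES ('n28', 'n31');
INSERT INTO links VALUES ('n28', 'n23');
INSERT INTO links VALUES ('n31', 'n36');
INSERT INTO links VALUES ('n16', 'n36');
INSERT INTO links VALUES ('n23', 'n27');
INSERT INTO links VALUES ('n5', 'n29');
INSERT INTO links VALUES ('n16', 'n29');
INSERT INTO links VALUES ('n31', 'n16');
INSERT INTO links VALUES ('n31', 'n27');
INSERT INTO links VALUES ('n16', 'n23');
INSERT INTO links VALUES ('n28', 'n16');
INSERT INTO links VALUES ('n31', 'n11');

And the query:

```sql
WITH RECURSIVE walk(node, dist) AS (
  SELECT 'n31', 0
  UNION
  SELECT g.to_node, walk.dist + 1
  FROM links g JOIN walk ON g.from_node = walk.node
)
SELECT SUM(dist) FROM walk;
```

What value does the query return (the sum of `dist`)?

14

Base: (n31, dist=0).
Iteration 1: edges from {n31} -> (n11, dist=1), (n16, dist=1), (n27, dist=1), (n36, dist=1), (n5, dist=1).
Iteration 2: edges from {n11,n16,n27,n36,n5} -> (n23, dist=2), (n29, dist=2), (n36, dist=2). [UNION drops 1 duplicate row(s)]
Iteration 3: edges from {n23,n29,n36} -> (n27, dist=3).
Iteration 4: no outgoing edges from {n27}; recursion stops.
SUM(dist) = 0 + 1 + 1 + 1 + 1 + 1 + 2 + 2 + 2 + 3 = 14.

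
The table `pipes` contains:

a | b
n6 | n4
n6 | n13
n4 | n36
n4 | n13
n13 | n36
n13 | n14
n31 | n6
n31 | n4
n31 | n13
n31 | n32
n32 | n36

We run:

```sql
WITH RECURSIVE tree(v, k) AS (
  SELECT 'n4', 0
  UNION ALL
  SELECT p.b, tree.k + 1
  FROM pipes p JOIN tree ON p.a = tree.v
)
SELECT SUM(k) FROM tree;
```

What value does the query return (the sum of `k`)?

6

Base: (n4, k=0).
Iteration 1: edges from {n4} -> (n13, k=1), (n36, k=1).
Iteration 2: edges from {n13,n36} -> (n14, k=2), (n36, k=2).
Iteration 3: no outgoing edges from {n14,n36}; recursion stops.
SUM(k) = 0 + 1 + 1 + 2 + 2 = 6.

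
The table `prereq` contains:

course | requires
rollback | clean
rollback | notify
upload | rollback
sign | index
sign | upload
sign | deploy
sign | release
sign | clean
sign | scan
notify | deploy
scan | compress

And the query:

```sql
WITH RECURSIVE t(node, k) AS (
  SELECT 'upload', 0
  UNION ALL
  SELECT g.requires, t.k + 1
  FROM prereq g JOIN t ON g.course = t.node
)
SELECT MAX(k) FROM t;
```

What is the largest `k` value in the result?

Base: (upload, k=0).
Iteration 1: edges from {upload} -> (rollback, k=1).
Iteration 2: edges from {rollback} -> (clean, k=2), (notify, k=2).
Iteration 3: edges from {clean,notify} -> (deploy, k=3).
Iteration 4: no outgoing edges from {deploy}; recursion stops.
k values: 0, 1, 2, 2, 3; the maximum is 3.

3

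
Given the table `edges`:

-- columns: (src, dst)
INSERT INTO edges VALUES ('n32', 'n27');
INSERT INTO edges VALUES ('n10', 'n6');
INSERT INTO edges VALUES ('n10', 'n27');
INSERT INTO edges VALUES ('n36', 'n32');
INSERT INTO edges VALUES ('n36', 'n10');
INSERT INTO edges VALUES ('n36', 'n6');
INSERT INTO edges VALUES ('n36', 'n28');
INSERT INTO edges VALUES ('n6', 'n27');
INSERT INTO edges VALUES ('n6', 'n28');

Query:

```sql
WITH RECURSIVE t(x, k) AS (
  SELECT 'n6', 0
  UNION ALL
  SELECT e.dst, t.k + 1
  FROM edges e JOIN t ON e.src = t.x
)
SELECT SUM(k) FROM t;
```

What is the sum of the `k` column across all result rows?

Base: (n6, k=0).
Iteration 1: edges from {n6} -> (n27, k=1), (n28, k=1).
Iteration 2: no outgoing edges from {n27,n28}; recursion stops.
SUM(k) = 0 + 1 + 1 = 2.

2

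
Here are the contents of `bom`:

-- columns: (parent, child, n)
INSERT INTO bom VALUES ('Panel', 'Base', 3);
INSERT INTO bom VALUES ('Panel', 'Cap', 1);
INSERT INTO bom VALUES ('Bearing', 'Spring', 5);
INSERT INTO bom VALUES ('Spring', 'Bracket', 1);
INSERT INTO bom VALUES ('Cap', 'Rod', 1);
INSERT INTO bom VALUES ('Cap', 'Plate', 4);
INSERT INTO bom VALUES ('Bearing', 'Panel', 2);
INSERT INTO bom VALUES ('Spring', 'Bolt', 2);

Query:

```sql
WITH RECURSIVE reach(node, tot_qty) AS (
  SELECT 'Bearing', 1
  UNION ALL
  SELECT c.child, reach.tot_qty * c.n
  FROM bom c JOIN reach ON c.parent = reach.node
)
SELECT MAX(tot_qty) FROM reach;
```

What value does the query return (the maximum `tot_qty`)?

Base: (Bearing, tot_qty=1).
Iteration 1: components of {Bearing} -> Panel = 1*2 = 2, Spring = 1*5 = 5.
Iteration 2: components of {Panel,Spring} -> Base = 2*3 = 6, Bolt = 5*2 = 10, Bracket = 5*1 = 5, Cap = 2*1 = 2.
Iteration 3: components of {Base,Bolt,Bracket,Cap} -> Plate = 2*4 = 8, Rod = 2*1 = 2.
Iteration 4: no further components; recursion stops.
tot_qty values: 1, 5, 2, 10, 5, 2, 6, 8, 2; the maximum is 10.

10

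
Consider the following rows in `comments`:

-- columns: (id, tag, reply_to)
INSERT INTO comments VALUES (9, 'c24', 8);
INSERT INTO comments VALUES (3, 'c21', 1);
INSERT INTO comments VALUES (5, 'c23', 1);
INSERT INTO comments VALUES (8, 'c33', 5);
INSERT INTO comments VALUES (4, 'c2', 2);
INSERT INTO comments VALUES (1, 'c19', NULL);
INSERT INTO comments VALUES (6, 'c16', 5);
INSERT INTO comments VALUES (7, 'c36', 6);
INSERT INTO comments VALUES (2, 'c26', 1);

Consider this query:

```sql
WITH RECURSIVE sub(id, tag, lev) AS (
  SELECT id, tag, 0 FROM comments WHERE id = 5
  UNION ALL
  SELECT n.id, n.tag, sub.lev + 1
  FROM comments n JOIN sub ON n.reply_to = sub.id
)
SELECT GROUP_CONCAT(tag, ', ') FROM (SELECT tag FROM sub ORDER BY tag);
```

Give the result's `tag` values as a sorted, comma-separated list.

c16, c23, c24, c33, c36

Base: id=5 (c23) at lev 0.
Iteration 1: rows with reply_to in {5} -> c16 (id 6, lev 1), c33 (id 8, lev 1).
Iteration 2: rows with reply_to in {6,8} -> c36 (id 7, lev 2), c24 (id 9, lev 2).
Iteration 3: no rows with reply_to in {7,9}; recursion stops.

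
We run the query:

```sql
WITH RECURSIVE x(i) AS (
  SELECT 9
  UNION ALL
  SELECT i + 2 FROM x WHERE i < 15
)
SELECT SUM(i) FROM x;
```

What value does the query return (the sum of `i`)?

48

Base: i=9.
Iteration 1: 9 < 15 holds -> i = 9 + 2 = 11.
Iteration 2: 11 < 15 holds -> i = 11 + 2 = 13.
Iteration 3: 13 < 15 holds -> i = 13 + 2 = 15.
Iteration 4: 15 < 15 fails; recursion stops.
SUM(i) = 9 + 11 + 13 + 15 = 48.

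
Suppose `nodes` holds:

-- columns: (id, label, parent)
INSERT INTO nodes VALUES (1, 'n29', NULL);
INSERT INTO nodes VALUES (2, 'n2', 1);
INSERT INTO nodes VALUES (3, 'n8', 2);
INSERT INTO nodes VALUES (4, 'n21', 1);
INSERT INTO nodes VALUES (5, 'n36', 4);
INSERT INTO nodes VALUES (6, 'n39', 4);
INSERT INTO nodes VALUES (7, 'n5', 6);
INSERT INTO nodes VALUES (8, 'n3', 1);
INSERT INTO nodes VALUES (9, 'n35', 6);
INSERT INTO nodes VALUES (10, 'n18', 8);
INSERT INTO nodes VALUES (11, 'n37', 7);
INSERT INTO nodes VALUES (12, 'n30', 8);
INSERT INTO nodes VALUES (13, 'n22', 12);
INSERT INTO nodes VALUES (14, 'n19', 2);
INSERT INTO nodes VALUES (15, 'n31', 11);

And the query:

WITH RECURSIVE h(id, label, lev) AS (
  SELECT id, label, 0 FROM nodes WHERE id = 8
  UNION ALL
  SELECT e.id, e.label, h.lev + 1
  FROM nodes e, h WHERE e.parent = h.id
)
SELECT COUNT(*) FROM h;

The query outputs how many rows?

4

Base: id=8 (n3) at lev 0.
Iteration 1: rows with parent in {8} -> n18 (id 10, lev 1), n30 (id 12, lev 1).
Iteration 2: rows with parent in {10,12} -> n22 (id 13, lev 2).
Iteration 3: no rows with parent in {13}; recursion stops.
Total rows emitted: 4.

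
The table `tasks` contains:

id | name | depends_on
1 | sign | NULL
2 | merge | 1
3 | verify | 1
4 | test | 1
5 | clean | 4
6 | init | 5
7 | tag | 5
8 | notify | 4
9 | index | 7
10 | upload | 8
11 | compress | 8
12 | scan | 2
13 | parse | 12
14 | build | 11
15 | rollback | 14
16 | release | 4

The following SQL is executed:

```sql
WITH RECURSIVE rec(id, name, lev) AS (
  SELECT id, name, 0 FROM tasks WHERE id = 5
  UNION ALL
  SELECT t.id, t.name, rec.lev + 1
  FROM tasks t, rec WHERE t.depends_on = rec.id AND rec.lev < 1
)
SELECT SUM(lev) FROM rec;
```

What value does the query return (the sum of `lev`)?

Base: id=5 (clean) at lev 0.
Iteration 1: rows with depends_on in {5} -> init (id 6, lev 1), tag (id 7, lev 1).
Iteration 2: lev < 1 fails for all current rows; recursion stops.
SUM(lev) = 0 + 1 + 1 = 2.

2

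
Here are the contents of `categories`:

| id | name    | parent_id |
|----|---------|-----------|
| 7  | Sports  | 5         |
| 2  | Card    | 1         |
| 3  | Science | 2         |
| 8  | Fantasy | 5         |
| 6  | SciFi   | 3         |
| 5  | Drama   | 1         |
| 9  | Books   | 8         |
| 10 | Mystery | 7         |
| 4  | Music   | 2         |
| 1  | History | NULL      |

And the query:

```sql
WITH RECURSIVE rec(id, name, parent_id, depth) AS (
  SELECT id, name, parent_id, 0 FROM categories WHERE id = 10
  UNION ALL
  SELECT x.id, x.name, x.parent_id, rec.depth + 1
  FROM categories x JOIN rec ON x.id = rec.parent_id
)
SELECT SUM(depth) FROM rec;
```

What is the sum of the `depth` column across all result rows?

Base: id=10 (Mystery), parent_id=7, depth 0.
Iteration 1: join on id=7 -> Sports (id 7, parent_id=5, depth 1).
Iteration 2: join on id=5 -> Drama (id 5, parent_id=1, depth 2).
Iteration 3: join on id=1 -> History (id 1, parent_id=NULL, depth 3).
Iteration 4: parent_id is NULL; no match; recursion stops.
SUM(depth) = 0 + 1 + 2 + 3 = 6.

6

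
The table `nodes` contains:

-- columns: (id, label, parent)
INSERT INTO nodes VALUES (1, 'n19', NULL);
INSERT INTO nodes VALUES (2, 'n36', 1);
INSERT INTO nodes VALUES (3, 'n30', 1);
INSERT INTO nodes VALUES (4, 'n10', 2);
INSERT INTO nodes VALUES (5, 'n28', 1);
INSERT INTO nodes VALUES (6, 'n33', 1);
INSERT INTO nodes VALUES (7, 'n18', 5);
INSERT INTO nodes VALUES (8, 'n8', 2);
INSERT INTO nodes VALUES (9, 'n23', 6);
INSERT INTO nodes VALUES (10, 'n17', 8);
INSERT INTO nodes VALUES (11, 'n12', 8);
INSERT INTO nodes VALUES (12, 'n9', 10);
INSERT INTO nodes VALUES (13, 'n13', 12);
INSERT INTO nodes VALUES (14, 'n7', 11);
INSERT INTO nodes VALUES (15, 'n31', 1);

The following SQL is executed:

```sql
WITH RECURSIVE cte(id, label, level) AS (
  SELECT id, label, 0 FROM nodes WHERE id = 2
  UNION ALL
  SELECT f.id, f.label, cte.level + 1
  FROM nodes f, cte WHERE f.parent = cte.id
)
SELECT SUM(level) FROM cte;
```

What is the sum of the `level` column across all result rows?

16

Base: id=2 (n36) at level 0.
Iteration 1: rows with parent in {2} -> n10 (id 4, level 1), n8 (id 8, level 1).
Iteration 2: rows with parent in {4,8} -> n17 (id 10, level 2), n12 (id 11, level 2).
Iteration 3: rows with parent in {10,11} -> n9 (id 12, level 3), n7 (id 14, level 3).
Iteration 4: rows with parent in {12,14} -> n13 (id 13, level 4).
Iteration 5: no rows with parent in {13}; recursion stops.
SUM(level) = 0 + 1 + 1 + 2 + 2 + 3 + 3 + 4 = 16.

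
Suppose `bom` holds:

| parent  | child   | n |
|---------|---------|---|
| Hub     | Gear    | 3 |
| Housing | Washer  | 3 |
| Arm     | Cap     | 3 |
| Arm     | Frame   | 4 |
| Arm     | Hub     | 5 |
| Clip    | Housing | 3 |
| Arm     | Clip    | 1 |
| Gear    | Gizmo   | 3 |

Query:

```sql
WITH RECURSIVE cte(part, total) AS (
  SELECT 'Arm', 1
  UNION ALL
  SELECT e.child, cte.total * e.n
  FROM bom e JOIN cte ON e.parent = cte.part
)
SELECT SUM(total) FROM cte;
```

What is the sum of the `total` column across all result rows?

Base: (Arm, total=1).
Iteration 1: components of {Arm} -> Cap = 1*3 = 3, Clip = 1*1 = 1, Frame = 1*4 = 4, Hub = 1*5 = 5.
Iteration 2: components of {Cap,Clip,Frame,Hub} -> Gear = 5*3 = 15, Housing = 1*3 = 3.
Iteration 3: components of {Gear,Housing} -> Gizmo = 15*3 = 45, Washer = 3*3 = 9.
Iteration 4: no further components; recursion stops.
SUM(total) = 1 + 1 + 5 + 4 + 3 + 3 + 15 + 9 + 45 = 86.

86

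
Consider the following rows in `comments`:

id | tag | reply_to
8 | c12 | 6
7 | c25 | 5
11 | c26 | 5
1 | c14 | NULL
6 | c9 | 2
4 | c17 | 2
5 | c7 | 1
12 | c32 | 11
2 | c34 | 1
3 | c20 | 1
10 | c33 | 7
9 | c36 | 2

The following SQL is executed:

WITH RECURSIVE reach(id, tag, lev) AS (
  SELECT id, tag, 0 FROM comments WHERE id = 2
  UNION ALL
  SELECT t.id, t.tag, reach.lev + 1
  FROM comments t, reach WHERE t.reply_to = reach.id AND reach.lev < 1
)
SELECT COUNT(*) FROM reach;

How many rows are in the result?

Base: id=2 (c34) at lev 0.
Iteration 1: rows with reply_to in {2} -> c17 (id 4, lev 1), c9 (id 6, lev 1), c36 (id 9, lev 1).
Iteration 2: lev < 1 fails for all current rows; recursion stops.
Total rows emitted: 4.

4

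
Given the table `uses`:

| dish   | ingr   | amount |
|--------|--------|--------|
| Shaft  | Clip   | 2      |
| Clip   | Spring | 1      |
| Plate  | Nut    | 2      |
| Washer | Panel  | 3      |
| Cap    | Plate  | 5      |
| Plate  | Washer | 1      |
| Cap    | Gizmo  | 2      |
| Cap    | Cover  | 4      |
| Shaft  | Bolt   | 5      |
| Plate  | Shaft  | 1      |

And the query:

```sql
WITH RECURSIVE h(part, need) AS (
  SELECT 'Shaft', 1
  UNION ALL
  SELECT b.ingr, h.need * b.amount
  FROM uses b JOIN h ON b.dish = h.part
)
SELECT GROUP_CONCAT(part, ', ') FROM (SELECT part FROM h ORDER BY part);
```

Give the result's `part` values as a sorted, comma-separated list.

Bolt, Clip, Shaft, Spring

Base: (Shaft, need=1).
Iteration 1: components of {Shaft} -> Bolt = 1*5 = 5, Clip = 1*2 = 2.
Iteration 2: components of {Bolt,Clip} -> Spring = 2*1 = 2.
Iteration 3: no further components; recursion stops.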